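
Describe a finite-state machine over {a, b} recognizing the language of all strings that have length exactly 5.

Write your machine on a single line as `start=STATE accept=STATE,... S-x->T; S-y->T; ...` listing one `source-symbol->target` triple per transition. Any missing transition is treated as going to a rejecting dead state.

Count input length up to 6: every symbol moves from q0 toward q6, which means 'more than 5' and absorbs. Accept from {q5}.
With 7 states:
        a   b  
>  q0   q1  q1 
   q1   q2  q2 
   q2   q3  q3 
   q3   q4  q4 
   q4   q5  q5 
 * q5   q6  q6 
   q6   q6  q6 
(> = start, * = accepting)

start=q0; accept=q5; q0-a->q1; q0-b->q1; q1-a->q2; q1-b->q2; q2-a->q3; q2-b->q3; q3-a->q4; q3-b->q4; q4-a->q5; q4-b->q5; q5-a->q6; q5-b->q6; q6-a->q6; q6-b->q6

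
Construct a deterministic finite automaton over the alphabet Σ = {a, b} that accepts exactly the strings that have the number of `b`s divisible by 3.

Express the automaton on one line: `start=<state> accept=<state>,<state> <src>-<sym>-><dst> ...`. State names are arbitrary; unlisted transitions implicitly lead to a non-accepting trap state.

The only thing that matters is how many `b`s have appeared, reduced mod 3. Use one state per residue: q0 for 0, …, q2 for 2. Reading `b` moves to the next residue; anything else stays put. q0 is accepting.
        a   b  
>* q0   q0  q1 
   q1   q1  q2 
   q2   q2  q0 
(> = start, * = accepting)

start=q0 accept=q0 q0-a->q0 q0-b->q1 q1-a->q1 q1-b->q2 q2-a->q2 q2-b->q0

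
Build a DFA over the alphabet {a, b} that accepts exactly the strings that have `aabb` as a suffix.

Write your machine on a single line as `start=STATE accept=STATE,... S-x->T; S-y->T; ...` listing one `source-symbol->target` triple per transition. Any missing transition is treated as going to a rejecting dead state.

Let each state record the length of the longest suffix of the input read so far that is also a prefix of `aabb`. s1 means the last symbol is `a`; s2 means the last 2 symbols are `aa`; s3 means the last 3 symbols are `aab`; s4 means the last 4 symbols are `aabb`. Accept only at s4, where the string currently ends in `aabb`.
A 5-state machine:
        a   b  
>  s0   s1  s0 
   s1   s2  s0 
   s2   s2  s3 
   s3   s1  s4 
 * s4   s1  s0 
(> = start, * = accepting)

start=s0; accept=s4; s0-a->s1; s0-b->s0; s1-a->s2; s1-b->s0; s2-a->s2; s2-b->s3; s3-a->s1; s3-b->s4; s4-a->s1; s4-b->s0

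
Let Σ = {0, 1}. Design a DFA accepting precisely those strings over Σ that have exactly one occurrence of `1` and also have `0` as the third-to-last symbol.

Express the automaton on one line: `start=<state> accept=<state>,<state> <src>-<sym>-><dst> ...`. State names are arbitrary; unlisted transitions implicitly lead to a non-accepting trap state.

Build one automaton per condition and run them in lockstep. The first has 3 states tracking the count of `1`s, saturating at 2; the second has 15 states tracking the last 3 symbols read. A product state is a pair (one from each), accepting exactly when both do.
With 20 states:
          0    1  
>  q0     q1   q2 
   q1     q3   q4 
   q2     q5   q6 
   q3     q7   q8 
   q4     q9  q10 
   q5    q11  q12 
   q6    q13  q14 
   q7     q7   q8 
 * q8     q9  q10 
 * q9    q11  q12 
   q10   q13  q14 
   q11   q15  q16 
   q12   q17  q10 
   q13   q18  q12 
   q14   q13  q14 
 * q15   q15  q16 
   q16   q17  q10 
   q17   q18  q12 
   q18   q19  q16 
   q19   q19  q16 
(> = start, * = accepting)

start=q0 accept=q8,q9,q15 q0-0->q1 q0-1->q2 q1-0->q3 q1-1->q4 q2-0->q5 q2-1->q6 q3-0->q7 q3-1->q8 q4-0->q9 q4-1->q10 q5-0->q11 q5-1->q12 q6-0->q13 q6-1->q14 q7-0->q7 q7-1->q8 q8-0->q9 q8-1->q10 q9-0->q11 q9-1->q12 q10-0->q13 q10-1->q14 q11-0->q15 q11-1->q16 q12-0->q17 q12-1->q10 q13-0->q18 q13-1->q12 q14-0->q13 q14-1->q14 q15-0->q15 q15-1->q16 q16-0->q17 q16-1->q10 q17-0->q18 q17-1->q12 q18-0->q19 q18-1->q16 q19-0->q19 q19-1->q16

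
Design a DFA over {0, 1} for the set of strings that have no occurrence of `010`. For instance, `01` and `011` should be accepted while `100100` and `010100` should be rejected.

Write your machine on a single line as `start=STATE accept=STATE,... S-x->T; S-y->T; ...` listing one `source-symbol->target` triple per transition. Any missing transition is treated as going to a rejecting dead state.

start=S0; accept=S0,S1,S2; S0-0->S1; S0-1->S0; S1-0->S1; S1-1->S2; S2-0->S3; S2-1->S0; S3-0->S3; S3-1->S3

This is the complement of 'contains `010`'. Use the same substring-matching states — S0 through S3 holding how much of `010` has just been matched — but flip the accepting set: everything except the trap S3 accepts.
        0   1  
>* S0   S1  S0 
 * S1   S1  S2 
 * S2   S3  S0 
   S3   S3  S3 
(> = start, * = accepting)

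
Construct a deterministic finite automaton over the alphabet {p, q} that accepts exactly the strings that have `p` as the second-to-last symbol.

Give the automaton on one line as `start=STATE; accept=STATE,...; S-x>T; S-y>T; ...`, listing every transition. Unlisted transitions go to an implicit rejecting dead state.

start=s0; accept=s3,s4; s0-p>s1; s0-q>s2; s1-p>s3; s1-q>s4; s2-p>s5; s2-q>s6; s3-p>s3; s3-q>s4; s4-p>s5; s4-q>s6; s5-p>s3; s5-q>s4; s6-p>s5; s6-q>s6

Because acceptance depends on a position counted from the end, the machine has to buffer the most recent 2 symbols. Make each state the string of the last up-to-2 symbols read; on input `x` shift the window left and append `x`. Accept when the buffered window has length 2 and begins with `p`.
A 7-state machine:
        p   q  
>  s0   s1  s2 
   s1   s3  s4 
   s2   s5  s6 
 * s3   s3  s4 
 * s4   s5  s6 
   s5   s3  s4 
   s6   s5  s6 
(> = start, * = accepting)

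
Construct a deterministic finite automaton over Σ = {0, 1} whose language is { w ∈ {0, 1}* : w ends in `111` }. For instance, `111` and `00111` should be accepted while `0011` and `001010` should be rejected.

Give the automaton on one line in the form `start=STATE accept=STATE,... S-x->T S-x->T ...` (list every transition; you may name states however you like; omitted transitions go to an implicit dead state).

Remember how much of `111` the current input suffix matches. State s0 means no match yet; s1 means the last symbol is `1`; s2 means the last 2 symbols are `11`; s3 means the last 3 symbols are `111`. Only s3 accepts. On a mismatch, fall back to the longest proper suffix that is still a prefix of `111`.
4 states suffice.
        0   1  
>  s0   s0  s1 
   s1   s0  s2 
   s2   s0  s3 
 * s3   s0  s3 
(> = start, * = accepting)

start=s0 accept=s3 s0-0->s0 s0-1->s1 s1-0->s0 s1-1->s2 s2-0->s0 s2-1->s3 s3-0->s0 s3-1->s3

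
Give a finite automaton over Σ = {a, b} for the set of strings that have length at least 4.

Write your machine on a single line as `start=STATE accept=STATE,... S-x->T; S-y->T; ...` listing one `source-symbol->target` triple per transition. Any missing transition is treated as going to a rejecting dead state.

start=q0; accept=q4,q5; q0-a->q1; q0-b->q1; q1-a->q2; q1-b->q2; q2-a->q3; q2-b->q3; q3-a->q4; q3-b->q4; q4-a->q5; q4-b->q5; q5-a->q5; q5-b->q5

We only need to distinguish lengths 0, 1, …, 4, and '>4'. Chain q0 → q1 → q2 → q3 → q4 → q5 on every symbol, with q5 looping. Accepting states: {q4, q5}.
A 6-state machine:
        a   b  
>  q0   q1  q1 
   q1   q2  q2 
   q2   q3  q3 
   q3   q4  q4 
 * q4   q5  q5 
 * q5   q5  q5 
(> = start, * = accepting)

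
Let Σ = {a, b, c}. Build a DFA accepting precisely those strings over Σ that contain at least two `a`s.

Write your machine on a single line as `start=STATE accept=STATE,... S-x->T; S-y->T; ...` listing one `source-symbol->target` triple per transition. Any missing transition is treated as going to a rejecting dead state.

Count `a`s, saturating at 3: states q0 through q2 mean 0 through 2 `a`s seen; q3 means more than 2. Each `a` increments (capped at q3); other symbols loop. Accept from {q2, q3}.
A 4-state machine:
        a   b   c  
>  q0   q1  q0  q0 
   q1   q2  q1  q1 
 * q2   q3  q2  q2 
 * q3   q3  q3  q3 
(> = start, * = accepting)

start=q0; accept=q2,q3; q0-a->q1; q0-b->q0; q0-c->q0; q1-a->q2; q1-b->q1; q1-c->q1; q2-a->q3; q2-b->q2; q2-c->q2; q3-a->q3; q3-b->q3; q3-c->q3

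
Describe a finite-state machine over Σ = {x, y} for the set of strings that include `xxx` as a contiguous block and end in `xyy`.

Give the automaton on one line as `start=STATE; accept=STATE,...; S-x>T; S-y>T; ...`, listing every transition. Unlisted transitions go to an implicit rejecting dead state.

start=s0; accept=s5; s0-x>s1; s0-y>s0; s1-x>s2; s1-y>s0; s2-x>s3; s2-y>s0; s3-x>s3; s3-y>s4; s4-x>s3; s4-y>s5; s5-x>s3; s5-y>s6; s6-x>s3; s6-y>s6

Build one automaton per condition and run them in lockstep. The first has 4 states tracking whether and how much of `xxx` has been seen; the second has 4 states tracking how much of the suffix `xyy` has currently been matched. A product state is a pair (one from each), accepting exactly when both do. After merging equivalent states the machine shrinks.
        x   y  
>  s0   s1  s0 
   s1   s2  s0 
   s2   s3  s0 
   s3   s3  s4 
   s4   s3  s5 
 * s5   s3  s6 
   s6   s3  s6 
(> = start, * = accepting)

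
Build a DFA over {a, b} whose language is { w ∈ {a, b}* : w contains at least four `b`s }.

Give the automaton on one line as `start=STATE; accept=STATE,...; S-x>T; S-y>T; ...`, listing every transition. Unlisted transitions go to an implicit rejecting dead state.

Count `b`s, saturating at 5: states s0 through s4 mean 0 through 4 `b`s seen; s5 means more than 4. Each `b` increments (capped at s5); other symbols loop. Accept from {s4, s5}.
With 6 states:
        a   b  
>  s0   s0  s1 
   s1   s1  s2 
   s2   s2  s3 
   s3   s3  s4 
 * s4   s4  s5 
 * s5   s5  s5 
(> = start, * = accepting)

start=s0; accept=s4,s5; s0-a>s0; s0-b>s1; s1-a>s1; s1-b>s2; s2-a>s2; s2-b>s3; s3-a>s3; s3-b>s4; s4-a>s4; s4-b>s5; s5-a>s5; s5-b>s5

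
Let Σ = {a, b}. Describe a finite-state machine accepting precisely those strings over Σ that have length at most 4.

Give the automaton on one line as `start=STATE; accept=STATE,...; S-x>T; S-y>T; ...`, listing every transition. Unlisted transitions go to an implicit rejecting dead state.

We only need to distinguish lengths 0, 1, …, 4, and '>4'. Chain s0 → s1 → s2 → s3 → s4 → s5 on every symbol, with s5 looping. Accepting states: {s0, s1, s2, s3, s4}.
A 6-state machine:
        a   b  
>* s0   s1  s1 
 * s1   s2  s2 
 * s2   s3  s3 
 * s3   s4  s4 
 * s4   s5  s5 
   s5   s5  s5 
(> = start, * = accepting)

start=s0; accept=s0,s1,s2,s3,s4; s0-a>s1; s0-b>s1; s1-a>s2; s1-b>s2; s2-a>s3; s2-b>s3; s3-a>s4; s3-b>s4; s4-a>s5; s4-b>s5; s5-a>s5; s5-b>s5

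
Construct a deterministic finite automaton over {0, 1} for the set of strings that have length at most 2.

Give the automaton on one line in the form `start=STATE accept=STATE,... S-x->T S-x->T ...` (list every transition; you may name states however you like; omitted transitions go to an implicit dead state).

We only need to distinguish lengths 0, 1, …, 2, and '>2'. Chain A → B → C → D on every symbol, with D looping. Accepting states: {A, B, C}.
With 4 states:
       0  1 
>* A   B  B 
 * B   C  C 
 * C   D  D 
   D   D  D 
(> = start, * = accepting)

start=A accept=A,B,C A-0->B A-1->B B-0->C B-1->C C-0->D C-1->D D-0->D D-1->D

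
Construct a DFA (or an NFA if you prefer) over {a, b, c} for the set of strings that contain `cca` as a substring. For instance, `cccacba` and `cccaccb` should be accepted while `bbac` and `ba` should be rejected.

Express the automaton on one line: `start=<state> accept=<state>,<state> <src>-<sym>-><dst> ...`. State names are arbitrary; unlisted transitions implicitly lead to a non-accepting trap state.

States s0..s2 record the length of the longest prefix of `cca` that matches the current input suffix. Reaching s3 means `cca` has been seen, and we stay there forever. Accept from s3.
4 states suffice.
        a   b   c  
>  s0   s0  s0  s1 
   s1   s0  s0  s2 
   s2   s3  s0  s2 
 * s3   s3  s3  s3 
(> = start, * = accepting)

start=s0 accept=s3 s0-a->s0 s0-b->s0 s0-c->s1 s1-a->s0 s1-b->s0 s1-c->s2 s2-a->s3 s2-b->s0 s2-c->s2 s3-a->s3 s3-b->s3 s3-c->s3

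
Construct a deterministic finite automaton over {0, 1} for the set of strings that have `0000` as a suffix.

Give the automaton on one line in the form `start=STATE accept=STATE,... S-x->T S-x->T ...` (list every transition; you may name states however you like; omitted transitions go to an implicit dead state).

Remember how much of `0000` the current input suffix matches. State q0 means no match yet; q1 means the last symbol is `0`; q2 means the last 2 symbols are `00`; q3 means the last 3 symbols are `000`; q4 means the last 4 symbols are `0000`. Only q4 accepts. On a mismatch, fall back to the longest proper suffix that is still a prefix of `0000`.
A 5-state machine:
        0   1  
>  q0   q1  q0 
   q1   q2  q0 
   q2   q3  q0 
   q3   q4  q0 
 * q4   q4  q0 
(> = start, * = accepting)

start=q0 accept=q4 q0-0->q1 q0-1->q0 q1-0->q2 q1-1->q0 q2-0->q3 q2-1->q0 q3-0->q4 q3-1->q0 q4-0->q4 q4-1->q0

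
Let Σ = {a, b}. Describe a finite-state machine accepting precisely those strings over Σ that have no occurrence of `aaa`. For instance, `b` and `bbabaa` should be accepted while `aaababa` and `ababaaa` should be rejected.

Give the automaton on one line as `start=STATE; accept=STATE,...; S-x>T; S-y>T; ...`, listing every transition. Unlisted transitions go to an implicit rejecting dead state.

Track partial matches of the forbidden pattern `aaa`. State s3 is a dead state reached once `aaa` has occurred; every other state accepts. s0 means no part of `aaa` is currently matched.
A 4-state machine:
        a   b  
>* s0   s1  s0 
 * s1   s2  s0 
 * s2   s3  s0 
   s3   s3  s3 
(> = start, * = accepting)

start=s0; accept=s0,s1,s2; s0-a>s1; s0-b>s0; s1-a>s2; s1-b>s0; s2-a>s3; s2-b>s0; s3-a>s3; s3-b>s3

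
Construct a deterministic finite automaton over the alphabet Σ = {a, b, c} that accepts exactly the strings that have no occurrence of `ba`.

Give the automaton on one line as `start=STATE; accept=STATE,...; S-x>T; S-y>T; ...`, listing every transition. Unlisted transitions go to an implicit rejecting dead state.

start=q0; accept=q0,q1; q0-a>q0; q0-b>q1; q0-c>q0; q1-a>q2; q1-b>q1; q1-c>q0; q2-a>q2; q2-b>q2; q2-c>q2

Track partial matches of the forbidden pattern `ba`. State q2 is a dead state reached once `ba` has occurred; every other state accepts. q0 means no part of `ba` is currently matched.
With 3 states:
        a   b   c  
>* q0   q0  q1  q0 
 * q1   q2  q1  q0 
   q2   q2  q2  q2 
(> = start, * = accepting)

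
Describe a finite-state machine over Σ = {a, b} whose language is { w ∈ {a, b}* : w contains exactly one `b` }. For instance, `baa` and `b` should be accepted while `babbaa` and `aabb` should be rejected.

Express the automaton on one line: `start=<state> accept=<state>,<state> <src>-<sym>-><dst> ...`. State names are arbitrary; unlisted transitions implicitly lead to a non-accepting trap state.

start=s0 accept=s1 s0-a->s0 s0-b->s1 s1-a->s1 s1-b->s2 s2-a->s2 s2-b->s2

Count `b`s, saturating at 2: state s0 means no `b` yet, s1 means one `b` seen, s2 means more than one. Each `b` increments (capped at s2); other symbols loop. Accept from {s1}.
A 3-state machine:
        a   b  
>  s0   s0  s1 
 * s1   s1  s2 
   s2   s2  s2 
(> = start, * = accepting)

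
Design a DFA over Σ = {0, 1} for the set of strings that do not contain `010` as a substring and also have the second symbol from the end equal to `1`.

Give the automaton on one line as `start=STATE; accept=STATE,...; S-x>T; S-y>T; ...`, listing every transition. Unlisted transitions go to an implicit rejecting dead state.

start=A; accept=E,F; A-0>B; A-1>C; B-0>B; B-1>D; C-0>E; C-1>F; D-0>G; D-1>F; E-0>B; E-1>D; F-0>E; F-1>F; G-0>G; G-1>G

Handle the two conditions separately and then intersect. One (4 states) tracks partial matches of the forbidden pattern `010`; the other (7 states) tracks the last 2 symbols read. Each combined state is a pair, one component from each; accept when both components accept. After merging equivalent states the machine shrinks.
A 7-state machine:
       0  1 
>  A   B  C 
   B   B  D 
   C   E  F 
   D   G  F 
 * E   B  D 
 * F   E  F 
   G   G  G 
(> = start, * = accepting)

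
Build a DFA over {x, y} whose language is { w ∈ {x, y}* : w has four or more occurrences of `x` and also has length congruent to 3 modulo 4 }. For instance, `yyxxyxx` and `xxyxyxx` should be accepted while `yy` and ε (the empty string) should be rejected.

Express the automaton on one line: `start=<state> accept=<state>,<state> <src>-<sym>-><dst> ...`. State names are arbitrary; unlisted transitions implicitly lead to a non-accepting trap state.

start=A accept=T A-x->B A-y->C B-x->D B-y->E C-x->E C-y->F D-x->G D-y->H E-x->H E-y->I F-x->I F-y->J G-x->K G-y->L H-x->L H-y->M I-x->M I-y->N J-x->N J-y->A K-x->O K-y->O L-x->O L-y->P M-x->P M-y->Q N-x->Q N-y->B O-x->R O-y->R P-x->R P-y->S Q-x->S Q-y->D R-x->T R-y->T S-x->T S-y->G T-x->K T-y->K

Run two small machines in parallel and take their product. One (6 states) tracks the count of `x`s, saturating at 5; the other (4 states) tracks the input length modulo 4. Each combined state is a pair, one component from each; accept when both components accept. After merging equivalent states the machine shrinks.
A 20-state machine:
       x  y 
>  A   B  C 
   B   D  E 
   C   E  F 
   D   G  H 
   E   H  I 
   F   I  J 
   G   K  L 
   H   L  M 
   I   M  N 
   J   N  A 
   K   O  O 
   L   O  P 
   M   P  Q 
   N   Q  B 
   O   R  R 
   P   R  S 
   Q   S  D 
   R   T  T 
   S   T  G 
 * T   K  K 
(> = start, * = accepting)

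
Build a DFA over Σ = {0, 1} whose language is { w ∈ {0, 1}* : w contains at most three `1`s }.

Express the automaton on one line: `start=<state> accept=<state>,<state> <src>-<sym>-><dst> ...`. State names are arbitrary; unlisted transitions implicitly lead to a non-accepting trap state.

start=q0 accept=q0,q1,q2,q3 q0-0->q0 q0-1->q1 q1-0->q1 q1-1->q2 q2-0->q2 q2-1->q3 q3-0->q3 q3-1->q4 q4-0->q4 q4-1->q4

Only the number of `1`s matters, and only up to 4. Make a chain q0 → q1 → q2 → q3 → q4 advanced by each `1` (with q4 absorbing); every other symbol self-loops. The accepting set is {q0, q1, q2, q3}.
5 states suffice.
        0   1  
>* q0   q0  q1 
 * q1   q1  q2 
 * q2   q2  q3 
 * q3   q3  q4 
   q4   q4  q4 
(> = start, * = accepting)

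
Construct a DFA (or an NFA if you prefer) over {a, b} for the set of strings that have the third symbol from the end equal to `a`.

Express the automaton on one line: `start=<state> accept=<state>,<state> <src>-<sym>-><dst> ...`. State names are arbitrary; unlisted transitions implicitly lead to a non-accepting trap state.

Because acceptance depends on a position counted from the end, the machine has to buffer the most recent 3 symbols. Make each state the string of the last up-to-3 symbols read; on input `x` shift the window left and append `x`. Accept when the buffered window has length 3 and begins with `a`.
With 15 states:
          a    b  
>  s0     s1   s2 
   s1     s3   s4 
   s2     s5   s6 
   s3     s7   s8 
   s4     s9  s10 
   s5    s11  s12 
   s6    s13  s14 
 * s7     s7   s8 
 * s8     s9  s10 
 * s9    s11  s12 
 * s10   s13  s14 
   s11    s7   s8 
   s12    s9  s10 
   s13   s11  s12 
   s14   s13  s14 
(> = start, * = accepting)

start=s0 accept=s7,s8,s9,s10 s0-a->s1 s0-b->s2 s1-a->s3 s1-b->s4 s2-a->s5 s2-b->s6 s3-a->s7 s3-b->s8 s4-a->s9 s4-b->s10 s5-a->s11 s5-b->s12 s6-a->s13 s6-b->s14 s7-a->s7 s7-b->s8 s8-a->s9 s8-b->s10 s9-a->s11 s9-b->s12 s10-a->s13 s10-b->s14 s11-a->s7 s11-b->s8 s12-a->s9 s12-b->s10 s13-a->s11 s13-b->s12 s14-a->s13 s14-b->s14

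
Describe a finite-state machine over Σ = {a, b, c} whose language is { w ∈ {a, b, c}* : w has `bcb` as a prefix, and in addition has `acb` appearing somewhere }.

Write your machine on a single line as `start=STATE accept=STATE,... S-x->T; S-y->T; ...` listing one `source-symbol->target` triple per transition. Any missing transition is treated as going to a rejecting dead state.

Run two small machines in parallel and take their product. The first has 5 states tracking whether the input so far still matches the prefix `bcb`; the second has 4 states tracking whether and how much of `acb` has been seen. A product state is a pair (one from each), accepting exactly when both do. Equivalent product states are then merged.
With 8 states:
        a   b   c  
>  q0   q1  q2  q1 
   q1   q1  q1  q1 
   q2   q1  q1  q3 
   q3   q1  q4  q1 
   q4   q5  q4  q4 
   q5   q5  q4  q6 
   q6   q5  q7  q4 
 * q7   q7  q7  q7 
(> = start, * = accepting)

start=q0; accept=q7; q0-a->q1; q0-b->q2; q0-c->q1; q1-a->q1; q1-b->q1; q1-c->q1; q2-a->q1; q2-b->q1; q2-c->q3; q3-a->q1; q3-b->q4; q3-c->q1; q4-a->q5; q4-b->q4; q4-c->q4; q5-a->q5; q5-b->q4; q5-c->q6; q6-a->q5; q6-b->q7; q6-c->q4; q7-a->q7; q7-b->q7; q7-c->q7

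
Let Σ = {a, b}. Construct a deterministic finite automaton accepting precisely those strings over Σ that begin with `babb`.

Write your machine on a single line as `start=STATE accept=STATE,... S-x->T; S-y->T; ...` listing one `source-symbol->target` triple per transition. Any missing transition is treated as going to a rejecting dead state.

start=s0; accept=s4; s0-a->s5; s0-b->s1; s1-a->s2; s1-b->s5; s2-a->s5; s2-b->s3; s3-a->s5; s3-b->s4; s4-a->s4; s4-b->s4; s5-a->s5; s5-b->s5

Check the first 4 symbols one by one: s0 through s3 record how many have matched `babb` so far; any wrong symbol goes to the dead state s5. After all 4 match we enter the accepting sink s4.
A 6-state machine:
        a   b  
>  s0   s5  s1 
   s1   s2  s5 
   s2   s5  s3 
   s3   s5  s4 
 * s4   s4  s4 
   s5   s5  s5 
(> = start, * = accepting)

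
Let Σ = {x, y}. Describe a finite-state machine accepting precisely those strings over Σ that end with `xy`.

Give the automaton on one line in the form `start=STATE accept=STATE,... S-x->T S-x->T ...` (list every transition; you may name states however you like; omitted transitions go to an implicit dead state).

start=s0 accept=s2 s0-x->s1 s0-y->s0 s1-x->s1 s1-y->s2 s2-x->s1 s2-y->s0

Let each state record the length of the longest suffix of the input read so far that is also a prefix of `xy`. s1 means the last symbol is `x`; s2 means the last 2 symbols are `xy`. Accept only at s2, where the string currently ends in `xy`.
With 3 states:
        x   y  
>  s0   s1  s0 
   s1   s1  s2 
 * s2   s1  s0 
(> = start, * = accepting)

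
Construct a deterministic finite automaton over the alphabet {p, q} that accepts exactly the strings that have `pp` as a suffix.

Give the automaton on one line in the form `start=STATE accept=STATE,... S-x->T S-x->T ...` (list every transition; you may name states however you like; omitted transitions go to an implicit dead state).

Remember how much of `pp` the current input suffix matches. State s0 means no match yet; s1 means the last symbol is `p`; s2 means the last 2 symbols are `pp`. Only s2 accepts. On a mismatch, fall back to the longest proper suffix that is still a prefix of `pp`.
3 states suffice.
        p   q  
>  s0   s1  s0 
   s1   s2  s0 
 * s2   s2  s0 
(> = start, * = accepting)

start=s0 accept=s2 s0-p->s1 s0-q->s0 s1-p->s2 s1-q->s0 s2-p->s2 s2-q->s0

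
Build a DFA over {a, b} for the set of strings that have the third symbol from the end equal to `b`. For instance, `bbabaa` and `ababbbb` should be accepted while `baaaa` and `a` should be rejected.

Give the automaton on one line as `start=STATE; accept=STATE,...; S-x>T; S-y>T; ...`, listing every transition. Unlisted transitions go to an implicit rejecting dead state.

A DFA must remember the last 3 symbols (since which symbol is third-to-last isn't known until the input ends). Use one state per possible window of the last ≤3 symbols; accept from those whose window starts with `b`.
A 15-state machine:
          a    b  
>  q0     q1   q2 
   q1     q3   q4 
   q2     q5   q6 
   q3     q7   q8 
   q4     q9  q10 
   q5    q11  q12 
   q6    q13  q14 
   q7     q7   q8 
   q8     q9  q10 
   q9    q11  q12 
   q10   q13  q14 
 * q11    q7   q8 
 * q12    q9  q10 
 * q13   q11  q12 
 * q14   q13  q14 
(> = start, * = accepting)

start=q0; accept=q11,q12,q13,q14; q0-a>q1; q0-b>q2; q1-a>q3; q1-b>q4; q2-a>q5; q2-b>q6; q3-a>q7; q3-b>q8; q4-a>q9; q4-b>q10; q5-a>q11; q5-b>q12; q6-a>q13; q6-b>q14; q7-a>q7; q7-b>q8; q8-a>q9; q8-b>q10; q9-a>q11; q9-b>q12; q10-a>q13; q10-b>q14; q11-a>q7; q11-b>q8; q12-a>q9; q12-b>q10; q13-a>q11; q13-b>q12; q14-a>q13; q14-b>q14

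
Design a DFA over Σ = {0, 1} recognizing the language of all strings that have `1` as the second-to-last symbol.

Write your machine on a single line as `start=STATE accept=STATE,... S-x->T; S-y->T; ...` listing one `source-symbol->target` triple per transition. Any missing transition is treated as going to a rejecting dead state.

start=q0; accept=q5,q6; q0-0->q1; q0-1->q2; q1-0->q3; q1-1->q4; q2-0->q5; q2-1->q6; q3-0->q3; q3-1->q4; q4-0->q5; q4-1->q6; q5-0->q3; q5-1->q4; q6-0->q5; q6-1->q6

Because acceptance depends on a position counted from the end, the machine has to buffer the most recent 2 symbols. Make each state the string of the last up-to-2 symbols read; on input `x` shift the window left and append `x`. Accept when the buffered window has length 2 and begins with `1`.
7 states suffice.
        0   1  
>  q0   q1  q2 
   q1   q3  q4 
   q2   q5  q6 
   q3   q3  q4 
   q4   q5  q6 
 * q5   q3  q4 
 * q6   q5  q6 
(> = start, * = accepting)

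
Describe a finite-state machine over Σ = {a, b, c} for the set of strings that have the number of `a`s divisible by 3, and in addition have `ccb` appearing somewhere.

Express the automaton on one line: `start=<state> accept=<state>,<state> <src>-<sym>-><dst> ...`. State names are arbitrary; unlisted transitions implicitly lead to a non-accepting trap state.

Run two small machines in parallel and take their product. One (3 states) tracks the count of `a`s modulo 3; the other (4 states) tracks whether and how much of `ccb` has been seen. Each combined state is a pair, one component from each; accept when both components accept.
          a    b    c  
>  q0     q1   q0   q2 
   q1     q3   q1   q4 
   q2     q1   q0   q5 
   q3     q0   q3   q6 
   q4     q3   q1   q7 
   q5     q1   q8   q5 
   q6     q0   q3   q9 
   q7     q3  q10   q7 
 * q8    q10   q8   q8 
   q9     q0  q11   q9 
   q10   q11  q10  q10 
   q11    q8  q11  q11 
(> = start, * = accepting)

start=q0 accept=q8 q0-a->q1 q0-b->q0 q0-c->q2 q1-a->q3 q1-b->q1 q1-c->q4 q2-a->q1 q2-b->q0 q2-c->q5 q3-a->q0 q3-b->q3 q3-c->q6 q4-a->q3 q4-b->q1 q4-c->q7 q5-a->q1 q5-b->q8 q5-c->q5 q6-a->q0 q6-b->q3 q6-c->q9 q7-a->q3 q7-b->q10 q7-c->q7 q8-a->q10 q8-b->q8 q8-c->q8 q9-a->q0 q9-b->q11 q9-c->q9 q10-a->q11 q10-b->q10 q10-c->q10 q11-a->q8 q11-b->q11 q11-c->q11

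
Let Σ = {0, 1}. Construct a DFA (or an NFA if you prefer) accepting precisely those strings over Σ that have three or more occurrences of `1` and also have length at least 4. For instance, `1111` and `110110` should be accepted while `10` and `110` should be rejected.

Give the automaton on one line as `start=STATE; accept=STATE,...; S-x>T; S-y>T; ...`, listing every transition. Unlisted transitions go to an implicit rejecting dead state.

start=S0; accept=S7; S0-0>S1; S0-1>S2; S1-0>S1; S1-1>S3; S2-0>S3; S2-1>S4; S3-0>S3; S3-1>S5; S4-0>S5; S4-1>S6; S5-0>S5; S5-1>S7; S6-0>S7; S6-1>S7; S7-0>S7; S7-1>S7

Handle the two conditions separately and then intersect. The first has 5 states tracking the count of `1`s, saturating at 4; the second has 6 states tracking the input length, saturating at 5. A product state is a pair (one from each), accepting exactly when both do. Equivalent product states are then merged.
8 states suffice.
        0   1  
>  S0   S1  S2 
   S1   S1  S3 
   S2   S3  S4 
   S3   S3  S5 
   S4   S5  S6 
   S5   S5  S7 
   S6   S7  S7 
 * S7   S7  S7 
(> = start, * = accepting)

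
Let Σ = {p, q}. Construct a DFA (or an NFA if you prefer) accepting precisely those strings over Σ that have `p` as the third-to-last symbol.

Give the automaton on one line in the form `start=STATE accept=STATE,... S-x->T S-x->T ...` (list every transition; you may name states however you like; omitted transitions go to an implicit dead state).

start=S0 accept=S7,S8,S9,S10 S0-p->S1 S0-q->S2 S1-p->S3 S1-q->S4 S2-p->S5 S2-q->S6 S3-p->S7 S3-q->S8 S4-p->S9 S4-q->S10 S5-p->S11 S5-q->S12 S6-p->S13 S6-q->S14 S7-p->S7 S7-q->S8 S8-p->S9 S8-q->S10 S9-p->S11 S9-q->S12 S10-p->S13 S10-q->S14 S11-p->S7 S11-q->S8 S12-p->S9 S12-q->S10 S13-p->S11 S13-q->S12 S14-p->S13 S14-q->S14

A DFA must remember the last 3 symbols (since which symbol is third-to-last isn't known until the input ends). Use one state per possible window of the last ≤3 symbols; accept from those whose window starts with `p`.
          p    q  
>  S0     S1   S2 
   S1     S3   S4 
   S2     S5   S6 
   S3     S7   S8 
   S4     S9  S10 
   S5    S11  S12 
   S6    S13  S14 
 * S7     S7   S8 
 * S8     S9  S10 
 * S9    S11  S12 
 * S10   S13  S14 
   S11    S7   S8 
   S12    S9  S10 
   S13   S11  S12 
   S14   S13  S14 
(> = start, * = accepting)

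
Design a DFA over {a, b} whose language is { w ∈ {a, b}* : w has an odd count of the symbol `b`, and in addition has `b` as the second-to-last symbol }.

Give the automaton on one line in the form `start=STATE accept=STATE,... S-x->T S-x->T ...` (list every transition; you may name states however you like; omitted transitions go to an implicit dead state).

start=s0 accept=s5,s10 s0-a->s1 s0-b->s2 s1-a->s3 s1-b->s4 s2-a->s5 s2-b->s6 s3-a->s3 s3-b->s4 s4-a->s5 s4-b->s6 s5-a->s7 s5-b->s8 s6-a->s9 s6-b->s10 s7-a->s7 s7-b->s8 s8-a->s9 s8-b->s10 s9-a->s3 s9-b->s4 s10-a->s5 s10-b->s6

Handle the two conditions separately and then intersect. One (2 states) tracks the count of `b`s modulo 2; the other (7 states) tracks the last 2 symbols read. Each combined state is a pair, one component from each; accept when both components accept.
An 11-state machine:
          a    b  
>  s0     s1   s2 
   s1     s3   s4 
   s2     s5   s6 
   s3     s3   s4 
   s4     s5   s6 
 * s5     s7   s8 
   s6     s9  s10 
   s7     s7   s8 
   s8     s9  s10 
   s9     s3   s4 
 * s10    s5   s6 
(> = start, * = accepting)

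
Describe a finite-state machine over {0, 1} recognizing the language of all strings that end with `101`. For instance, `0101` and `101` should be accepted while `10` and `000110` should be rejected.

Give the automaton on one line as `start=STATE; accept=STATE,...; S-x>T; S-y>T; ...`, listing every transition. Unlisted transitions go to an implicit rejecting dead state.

start=s0; accept=s3; s0-0>s0; s0-1>s1; s1-0>s2; s1-1>s1; s2-0>s0; s2-1>s3; s3-0>s2; s3-1>s1

Remember how much of `101` the current input suffix matches. State s0 means no match yet; s1 means the last symbol is `1`; s2 means the last 2 symbols are `10`; s3 means the last 3 symbols are `101`. Only s3 accepts. On a mismatch, fall back to the longest proper suffix that is still a prefix of `101`.
        0   1  
>  s0   s0  s1 
   s1   s2  s1 
   s2   s0  s3 
 * s3   s2  s1 
(> = start, * = accepting)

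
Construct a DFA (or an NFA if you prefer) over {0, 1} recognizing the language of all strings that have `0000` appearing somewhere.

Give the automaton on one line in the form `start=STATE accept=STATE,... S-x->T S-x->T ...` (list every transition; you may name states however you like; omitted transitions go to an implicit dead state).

start=q0 accept=q4 q0-0->q1 q0-1->q0 q1-0->q2 q1-1->q0 q2-0->q3 q2-1->q0 q3-0->q4 q3-1->q0 q4-0->q4 q4-1->q4

States q0..q3 record the length of the longest prefix of `0000` that matches the current input suffix. Reaching q4 means `0000` has been seen, and we stay there forever. Accept from q4.
5 states suffice.
        0   1  
>  q0   q1  q0 
   q1   q2  q0 
   q2   q3  q0 
   q3   q4  q0 
 * q4   q4  q4 
(> = start, * = accepting)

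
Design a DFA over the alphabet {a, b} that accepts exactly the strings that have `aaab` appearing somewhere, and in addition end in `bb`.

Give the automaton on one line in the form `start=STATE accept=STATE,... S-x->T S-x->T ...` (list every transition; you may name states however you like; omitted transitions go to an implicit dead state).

start=S0 accept=S5 S0-a->S1 S0-b->S0 S1-a->S2 S1-b->S0 S2-a->S3 S2-b->S0 S3-a->S3 S3-b->S4 S4-a->S3 S4-b->S5 S5-a->S3 S5-b->S5

Build one automaton per condition and run them in lockstep. One (5 states) tracks whether and how much of `aaab` has been seen; the other (3 states) tracks how much of the suffix `bb` has currently been matched. Each combined state is a pair, one component from each; accept when both components accept. Minimizing collapses redundant product states.
6 states suffice.
        a   b  
>  S0   S1  S0 
   S1   S2  S0 
   S2   S3  S0 
   S3   S3  S4 
   S4   S3  S5 
 * S5   S3  S5 
(> = start, * = accepting)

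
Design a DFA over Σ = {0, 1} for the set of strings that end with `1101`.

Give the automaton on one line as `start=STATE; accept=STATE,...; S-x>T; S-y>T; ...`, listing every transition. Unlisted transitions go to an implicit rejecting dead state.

Remember how much of `1101` the current input suffix matches. State s0 means no match yet; s1 means the last symbol is `1`; s2 means the last 2 symbols are `11`; s3 means the last 3 symbols are `110`; s4 means the last 4 symbols are `1101`. Only s4 accepts. On a mismatch, fall back to the longest proper suffix that is still a prefix of `1101`.
5 states suffice.
        0   1  
>  s0   s0  s1 
   s1   s0  s2 
   s2   s3  s2 
   s3   s0  s4 
 * s4   s0  s2 
(> = start, * = accepting)

start=s0; accept=s4; s0-0>s0; s0-1>s1; s1-0>s0; s1-1>s2; s2-0>s3; s2-1>s2; s3-0>s0; s3-1>s4; s4-0>s0; s4-1>s2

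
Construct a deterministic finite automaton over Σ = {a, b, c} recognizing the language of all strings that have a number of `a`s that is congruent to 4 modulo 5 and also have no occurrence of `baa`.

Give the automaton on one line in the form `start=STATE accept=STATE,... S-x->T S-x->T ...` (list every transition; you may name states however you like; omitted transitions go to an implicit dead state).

start=q0 accept=q10,q13,q14 q0-a->q1 q0-b->q2 q0-c->q0 q1-a->q3 q1-b->q4 q1-c->q1 q2-a->q5 q2-b->q2 q2-c->q0 q3-a->q6 q3-b->q7 q3-c->q3 q4-a->q8 q4-b->q4 q4-c->q1 q5-a->q9 q5-b->q4 q5-c->q1 q6-a->q10 q6-b->q11 q6-c->q6 q7-a->q12 q7-b->q7 q7-c->q3 q8-a->q9 q8-b->q7 q8-c->q3 q9-a->q9 q9-b->q9 q9-c->q9 q10-a->q0 q10-b->q13 q10-c->q10 q11-a->q14 q11-b->q11 q11-c->q6 q12-a->q9 q12-b->q11 q12-c->q6 q13-a->q15 q13-b->q13 q13-c->q10 q14-a->q9 q14-b->q13 q14-c->q10 q15-a->q9 q15-b->q2 q15-c->q0

Handle the two conditions separately and then intersect. One (5 states) tracks the count of `a`s modulo 5; the other (4 states) tracks partial matches of the forbidden pattern `baa`. Each combined state is a pair, one component from each; accept when both components accept. Minimizing collapses redundant product states.
16 states suffice.
          a    b    c  
>  q0     q1   q2   q0 
   q1     q3   q4   q1 
   q2     q5   q2   q0 
   q3     q6   q7   q3 
   q4     q8   q4   q1 
   q5     q9   q4   q1 
   q6    q10  q11   q6 
   q7    q12   q7   q3 
   q8     q9   q7   q3 
   q9     q9   q9   q9 
 * q10    q0  q13  q10 
   q11   q14  q11   q6 
   q12    q9  q11   q6 
 * q13   q15  q13  q10 
 * q14    q9  q13  q10 
   q15    q9   q2   q0 
(> = start, * = accepting)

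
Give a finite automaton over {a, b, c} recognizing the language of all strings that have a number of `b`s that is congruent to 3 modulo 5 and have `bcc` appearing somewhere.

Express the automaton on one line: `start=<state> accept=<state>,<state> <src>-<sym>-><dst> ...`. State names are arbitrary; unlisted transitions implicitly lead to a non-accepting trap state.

Run two small machines in parallel and take their product. One (5 states) tracks the count of `b`s modulo 5; the other (4 states) tracks whether and how much of `bcc` has been seen. Each combined state is a pair, one component from each; accept when both components accept.
          a    b    c  
>  s0     s0   s1   s0 
   s1     s2   s3   s4 
   s2     s2   s3   s2 
   s3     s5   s6   s7 
   s4     s2   s3   s8 
   s5     s5   s6   s5 
   s6     s9  s10  s11 
   s7     s5   s6  s12 
   s8     s8  s12   s8 
   s9     s9  s10   s9 
   s10   s13  s14  s15 
   s11    s9  s10  s16 
   s12   s12  s16  s12 
   s13   s13  s14  s13 
   s14    s0   s1  s17 
   s15   s13  s14  s18 
 * s16   s16  s18  s16 
   s17    s0   s1  s19 
   s18   s18  s19  s18 
   s19   s19   s8  s19 
(> = start, * = accepting)

start=s0 accept=s16 s0-a->s0 s0-b->s1 s0-c->s0 s1-a->s2 s1-b->s3 s1-c->s4 s2-a->s2 s2-b->s3 s2-c->s2 s3-a->s5 s3-b->s6 s3-c->s7 s4-a->s2 s4-b->s3 s4-c->s8 s5-a->s5 s5-b->s6 s5-c->s5 s6-a->s9 s6-b->s10 s6-c->s11 s7-a->s5 s7-b->s6 s7-c->s12 s8-a->s8 s8-b->s12 s8-c->s8 s9-a->s9 s9-b->s10 s9-c->s9 s10-a->s13 s10-b->s14 s10-c->s15 s11-a->s9 s11-b->s10 s11-c->s16 s12-a->s12 s12-b->s16 s12-c->s12 s13-a->s13 s13-b->s14 s13-c->s13 s14-a->s0 s14-b->s1 s14-c->s17 s15-a->s13 s15-b->s14 s15-c->s18 s16-a->s16 s16-b->s18 s16-c->s16 s17-a->s0 s17-b->s1 s17-c->s19 s18-a->s18 s18-b->s19 s18-c->s18 s19-a->s19 s19-b->s8 s19-c->s19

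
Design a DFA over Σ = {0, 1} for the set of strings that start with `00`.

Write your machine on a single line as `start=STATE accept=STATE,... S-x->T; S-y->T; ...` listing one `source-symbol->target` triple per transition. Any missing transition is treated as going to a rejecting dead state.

Walk along `00` while the input agrees: from S0 take `0` to S1, and so on. Any deviation drops to the rejecting sink S3. Once S2 is reached the prefix is confirmed and every continuation is accepted.
        0   1  
>  S0   S1  S3 
   S1   S2  S3 
 * S2   S2  S2 
   S3   S3  S3 
(> = start, * = accepting)

start=S0; accept=S2; S0-0->S1; S0-1->S3; S1-0->S2; S1-1->S3; S2-0->S2; S2-1->S2; S3-0->S3; S3-1->S3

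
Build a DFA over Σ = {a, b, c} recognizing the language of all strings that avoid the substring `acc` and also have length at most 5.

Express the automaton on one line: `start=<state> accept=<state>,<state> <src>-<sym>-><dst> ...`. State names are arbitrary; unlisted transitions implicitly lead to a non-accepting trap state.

start=s0 accept=s0,s1,s2,s3,s4,s5,s6,s7,s8,s10,s11,s12,s14,s15,s16 s0-a->s1 s0-b->s2 s0-c->s2 s1-a->s3 s1-b->s4 s1-c->s5 s2-a->s3 s2-b->s4 s2-c->s4 s3-a->s6 s3-b->s7 s3-c->s8 s4-a->s6 s4-b->s7 s4-c->s7 s5-a->s6 s5-b->s7 s5-c->s9 s6-a->s10 s6-b->s11 s6-c->s12 s7-a->s10 s7-b->s11 s7-c->s11 s8-a->s10 s8-b->s11 s8-c->s13 s9-a->s13 s9-b->s13 s9-c->s13 s10-a->s14 s10-b->s15 s10-c->s16 s11-a->s14 s11-b->s15 s11-c->s15 s12-a->s14 s12-b->s15 s12-c->s17 s13-a->s17 s13-b->s17 s13-c->s17 s14-a->s18 s14-b->s19 s14-c->s20 s15-a->s18 s15-b->s19 s15-c->s19 s16-a->s18 s16-b->s19 s16-c->s21 s17-a->s21 s17-b->s21 s17-c->s21 s18-a->s18 s18-b->s19 s18-c->s20 s19-a->s18 s19-b->s19 s19-c->s19 s20-a->s18 s20-b->s19 s20-c->s21 s21-a->s21 s21-b->s21 s21-c->s21

Run two small machines in parallel and take their product. One (4 states) tracks partial matches of the forbidden pattern `acc`; the other (7 states) tracks the input length, saturating at 6. Each combined state is a pair, one component from each; accept when both components accept.
          a    b    c  
>* s0     s1   s2   s2 
 * s1     s3   s4   s5 
 * s2     s3   s4   s4 
 * s3     s6   s7   s8 
 * s4     s6   s7   s7 
 * s5     s6   s7   s9 
 * s6    s10  s11  s12 
 * s7    s10  s11  s11 
 * s8    s10  s11  s13 
   s9    s13  s13  s13 
 * s10   s14  s15  s16 
 * s11   s14  s15  s15 
 * s12   s14  s15  s17 
   s13   s17  s17  s17 
 * s14   s18  s19  s20 
 * s15   s18  s19  s19 
 * s16   s18  s19  s21 
   s17   s21  s21  s21 
   s18   s18  s19  s20 
   s19   s18  s19  s19 
   s20   s18  s19  s21 
   s21   s21  s21  s21 
(> = start, * = accepting)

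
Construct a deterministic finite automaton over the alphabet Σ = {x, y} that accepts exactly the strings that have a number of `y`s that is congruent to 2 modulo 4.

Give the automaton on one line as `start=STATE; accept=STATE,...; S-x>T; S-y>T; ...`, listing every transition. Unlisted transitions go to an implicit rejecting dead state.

start=A; accept=C; A-x>A; A-y>B; B-x>B; B-y>C; C-x>C; C-y>D; D-x>D; D-y>A

The only thing that matters is how many `y`s have appeared, reduced mod 4. Use one state per residue: A for 0, …, D for 3. Reading `y` moves to the next residue; anything else stays put. C is accepting.
       x  y 
>  A   A  B 
   B   B  C 
 * C   C  D 
   D   D  A 
(> = start, * = accepting)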